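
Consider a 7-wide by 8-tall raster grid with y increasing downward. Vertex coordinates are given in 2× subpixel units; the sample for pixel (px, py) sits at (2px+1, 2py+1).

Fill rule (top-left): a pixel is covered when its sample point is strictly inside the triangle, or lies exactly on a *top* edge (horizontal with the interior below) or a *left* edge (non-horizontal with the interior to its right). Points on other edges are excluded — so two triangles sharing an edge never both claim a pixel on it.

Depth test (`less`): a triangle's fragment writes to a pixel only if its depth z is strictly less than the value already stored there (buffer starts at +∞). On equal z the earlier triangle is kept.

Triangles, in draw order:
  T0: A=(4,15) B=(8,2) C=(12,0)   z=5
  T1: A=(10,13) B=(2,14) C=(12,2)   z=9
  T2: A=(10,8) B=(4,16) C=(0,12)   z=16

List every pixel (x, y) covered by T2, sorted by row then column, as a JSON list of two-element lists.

T0:
  2·area = 44
  edge (4, 15)→(8, 2): d=(4,-13) top-left  bias=+0
  edge (8, 2)→(12, 0): d=(4,-2) top-left  bias=+0
  edge (12, 0)→(4, 15): d=(-8,15) right/bottom  bias=-1
    (5,0)@(11, 1): e=[35,2,7] → #
    (6,0)@(13, 1): e=[61,6,-23] → ·
    (4,1)@(9, 3): e=[17,6,21] → #
    (5,1)@(11, 3): e=[43,10,-9] → ·
    (4,2)@(9, 5): e=[25,14,5] → #
    (5,2)@(11, 5): e=[51,18,-25] → ·
    (3,3)@(7, 7): e=[7,18,19] → #
    (4,3)@(9, 7): e=[33,22,-11] → ·
    (3,4)@(7, 9): e=[15,26,3] → #
    (4,4)@(9, 9): e=[41,30,-27] → ·
    (3,5)@(7, 11): e=[23,34,-13] → ·
    (2,6)@(5, 13): e=[5,38,1] → #
  covered (6 px):
    · · · · · # ·
    · · · · # · ·
    · · · · # · ·
    · · · # · · ·
    · · · # · · ·
    · · · · · · ·
    · · # · · · ·
    · · · · · · ·
T1:
  2·area = 86
  edge (10, 13)→(2, 14): d=(-8,1) right/bottom  bias=-1
  edge (2, 14)→(12, 2): d=(10,-12) top-left  bias=+0
  edge (12, 2)→(10, 13): d=(-2,11) right/bottom  bias=-1
    (5,2)@(11, 5): e=[63,18,5] → #
    (6,2)@(13, 5): e=[61,42,-17] → ·
    (4,3)@(9, 7): e=[49,14,23] → #
    (6,3)@(13, 7): e=[45,62,-21] → ·
    (3,4)@(7, 9): e=[35,10,41] → #
    (5,4)@(11, 9): e=[31,58,-3] → ·
    (2,5)@(5, 11): e=[21,6,59] → #
    (5,5)@(11, 11): e=[15,78,-7] → ·
    (1,6)@(3, 13): e=[7,2,77] → #
    (5,6)@(11, 13): e=[-1,98,-11] → ·
    (1,7)@(3, 15): e=[-9,22,73] → ·
    (2,7)@(5, 15): e=[-11,46,51] → ·
  covered (12 px):
    · · · · · · ·
    · · · · · · ·
    · · · · · # ·
    · · · · # # ·
    · · · # # · ·
    · · # # # · ·
    · # # # # · ·
    · · · · · · ·
T2:
  2·area = 56
  edge (10, 8)→(4, 16): d=(-6,8) right/bottom  bias=-1
  edge (4, 16)→(0, 12): d=(-4,-4) top-left  bias=+0
  edge (0, 12)→(10, 8): d=(10,-4) top-left  bias=+0
    (4,4)@(9, 9): e=[2,48,6] → #
    (5,4)@(11, 9): e=[-14,56,14] → ·
    (1,5)@(3, 11): e=[38,16,2] → #
    (2,5)@(5, 11): e=[22,24,10] → #
    (3,5)@(7, 11): e=[6,32,18] → #
    (4,5)@(9, 11): e=[-10,40,26] → ·
    (0,6)@(1, 13): e=[42,0,14] → #  [on edge]
    (3,6)@(7, 13): e=[-6,24,38] → ·
    (0,7)@(1, 15): e=[30,-8,34] → ·
    (1,7)@(3, 15): e=[14,0,42] → #  [on edge]
    (2,7)@(5, 15): e=[-2,8,50] → ·
  covered (8 px):
    · · · · · · ·
    · · · · · · ·
    · · · · · · ·
    · · · · · · ·
    · · · · # · ·
    · # # # · · ·
    # # # · · · ·
    · # · · · · ·

Answer: [[4,4],[1,5],[2,5],[3,5],[0,6],[1,6],[2,6],[1,7]]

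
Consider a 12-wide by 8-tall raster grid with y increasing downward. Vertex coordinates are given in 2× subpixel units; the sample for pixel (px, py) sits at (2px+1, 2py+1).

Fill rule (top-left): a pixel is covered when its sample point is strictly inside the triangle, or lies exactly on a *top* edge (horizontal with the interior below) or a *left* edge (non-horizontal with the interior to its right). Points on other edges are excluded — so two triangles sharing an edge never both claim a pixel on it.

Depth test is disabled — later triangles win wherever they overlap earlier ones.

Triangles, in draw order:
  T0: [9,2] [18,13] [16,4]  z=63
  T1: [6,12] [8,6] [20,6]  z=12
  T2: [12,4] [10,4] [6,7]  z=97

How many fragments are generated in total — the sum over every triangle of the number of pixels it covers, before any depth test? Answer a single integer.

T0:
  2·area = 59  (B↔C swapped to make it positive)
  edge (9, 2)→(16, 4): d=(7,2) right/bottom  bias=-1
  edge (16, 4)→(18, 13): d=(2,9) right/bottom  bias=-1
  edge (18, 13)→(9, 2): d=(-9,-11) top-left  bias=+0
    (5,1)@(11, 3): e=[3,43,13] → X
    (6,1)@(13, 3): e=[-1,25,35] → .
    (5,2)@(11, 5): e=[17,47,-5] → .
    (6,2)@(13, 5): e=[13,29,17] → X
    (7,2)@(15, 5): e=[9,11,39] → X
    (8,2)@(17, 5): e=[5,-7,61] → .
    (6,3)@(13, 7): e=[27,33,-1] → .
    (7,3)@(15, 7): e=[23,15,21] → X
    (8,3)@(17, 7): e=[19,-3,43] → .
    (7,4)@(15, 9): e=[37,19,3] → X
    (8,4)@(17, 9): e=[33,1,25] → X
    (9,4)@(19, 9): e=[29,-17,47] → .
  covered (7 px):
    . . . . . . . . . . . .
    . . . . . X . . . . . .
    . . . . . . X X . . . .
    . . . . . . . X . . . .
    . . . . . . . X X . . .
    . . . . . . . . X . . .
    . . . . . . . . . . . .
    . . . . . . . . . . . .
T1:
  2·area = 72
  edge (6, 12)→(8, 6): d=(2,-6) top-left  bias=+0
  edge (8, 6)→(20, 6): d=(12,0) top-left  bias=+0
  edge (20, 6)→(6, 12): d=(-14,6) right/bottom  bias=-1
    (4,1)@(9, 3): e=[0,-36,108] → .  [on edge]
    (4,3)@(9, 7): e=[8,12,52] → X
    (5,3)@(11, 7): e=[20,12,40] → X
    (6,3)@(13, 7): e=[32,12,28] → X
    (7,3)@(15, 7): e=[44,12,16] → X
    (8,3)@(17, 7): e=[56,12,4] → X
    (9,3)@(19, 7): e=[68,12,-8] → .
    (3,4)@(7, 9): e=[0,36,36] → X  [on edge]
    (6,4)@(13, 9): e=[36,36,0] → .  [on edge]
    (7,4)@(15, 9): e=[48,36,-12] → .
    (8,4)@(17, 9): e=[60,36,-24] → .
    (3,5)@(7, 11): e=[4,60,8] → X
    (2,7)@(5, 15): e=[0,108,-36] → .  [on edge]
  covered (9 px):
    . . . . . . . . . . . .
    . . . . . . . . . . . .
    . . . . . . . . . . . .
    . . . . X X X X X . . .
    . . . X X X . . . . . .
    . . . X . . . . . . . .
    . . . . . . . . . . . .
    . . . . . . . . . . . .
T2:
  2·area = 6  (B↔C swapped to make it positive)
  edge (12, 4)→(6, 7): d=(-6,3) right/bottom  bias=-1
  edge (6, 7)→(10, 4): d=(4,-3) top-left  bias=+0
  edge (10, 4)→(12, 4): d=(2,0) top-left  bias=+0
    (4,2)@(9, 5): e=[3,1,2] → X
    (5,2)@(11, 5): e=[-3,7,2] → .
    (4,3)@(9, 7): e=[-9,9,6] → .
  covered (1 px):
    . . . . . . . . . . . .
    . . . . . . . . . . . .
    . . . . X . . . . . . .
    . . . . . . . . . . . .
    . . . . . . . . . . . .
    . . . . . . . . . . . .
    . . . . . . . . . . . .
    . . . . . . . . . . . .

Answer: 17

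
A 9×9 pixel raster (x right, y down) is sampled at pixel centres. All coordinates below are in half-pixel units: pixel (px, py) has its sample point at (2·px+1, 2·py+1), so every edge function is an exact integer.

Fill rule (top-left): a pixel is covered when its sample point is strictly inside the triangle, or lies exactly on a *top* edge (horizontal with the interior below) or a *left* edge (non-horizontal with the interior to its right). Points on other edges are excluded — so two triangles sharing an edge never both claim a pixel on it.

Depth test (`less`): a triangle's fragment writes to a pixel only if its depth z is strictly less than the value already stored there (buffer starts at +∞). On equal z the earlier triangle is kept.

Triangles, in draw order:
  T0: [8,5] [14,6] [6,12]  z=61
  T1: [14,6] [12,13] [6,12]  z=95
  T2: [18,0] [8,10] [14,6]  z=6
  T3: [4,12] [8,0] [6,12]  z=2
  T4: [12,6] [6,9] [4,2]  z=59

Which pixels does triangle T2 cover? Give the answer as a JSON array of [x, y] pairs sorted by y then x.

T0:
  2·area = 44
  edge (8, 5)→(14, 6): d=(6,1) right/bottom  bias=-1
  edge (14, 6)→(6, 12): d=(-8,6) right/bottom  bias=-1
  edge (6, 12)→(8, 5): d=(2,-7) top-left  bias=+0
    (4,3)@(9, 7): e=[11,22,11] → #
    (5,3)@(11, 7): e=[9,10,25] → #
    (6,3)@(13, 7): e=[7,-2,39] → ·
    (3,4)@(7, 9): e=[25,18,1] → #
    (5,4)@(11, 9): e=[21,-6,29] → ·
    (3,5)@(7, 11): e=[37,2,5] → #
    (4,5)@(9, 11): e=[35,-10,19] → ·
    (3,6)@(7, 13): e=[49,-14,9] → ·
  covered (5 px):
    · · · · · · · · ·
    · · · · · · · · ·
    · · · · · · · · ·
    · · · · # # · · ·
    · · · # # · · · ·
    · · · # · · · · ·
    · · · · · · · · ·
    · · · · · · · · ·
    · · · · · · · · ·
T1:
  2·area = 44
  edge (14, 6)→(12, 13): d=(-2,7) right/bottom  bias=-1
  edge (12, 13)→(6, 12): d=(-6,-1) top-left  bias=+0
  edge (6, 12)→(14, 6): d=(8,-6) top-left  bias=+0
    (6,3)@(13, 7): e=[5,37,2] → #
    (7,3)@(15, 7): e=[-9,39,14] → ·
    (5,4)@(11, 9): e=[15,23,6] → #
    (7,4)@(15, 9): e=[-13,27,30] → ·
    (4,5)@(9, 11): e=[25,9,10] → #
    (6,5)@(13, 11): e=[-3,13,34] → ·
    (4,6)@(9, 13): e=[21,-3,26] → ·
    (5,6)@(11, 13): e=[7,-1,38] → ·
  covered (5 px):
    · · · · · · · · ·
    · · · · · · · · ·
    · · · · · · · · ·
    · · · · · · # · ·
    · · · · · # # · ·
    · · · · # # · · ·
    · · · · · · · · ·
    · · · · · · · · ·
    · · · · · · · · ·
T2:
  2·area = 20  (B↔C swapped to make it positive)
  edge (18, 0)→(14, 6): d=(-4,6) right/bottom  bias=-1
  edge (14, 6)→(8, 10): d=(-6,4) right/bottom  bias=-1
  edge (8, 10)→(18, 0): d=(10,-10) top-left  bias=+0
    (8,0)@(17, 1): e=[2,18,0] → #  [on edge]
    (7,1)@(15, 3): e=[6,14,0] → #  [on edge]
    (8,1)@(17, 3): e=[-6,6,20] → ·
    (6,2)@(13, 5): e=[10,10,0] → #  [on edge]
    (7,2)@(15, 5): e=[-2,2,20] → ·
    (5,3)@(11, 7): e=[14,6,0] → #  [on edge]
    (6,3)@(13, 7): e=[2,-2,20] → ·
    (4,4)@(9, 9): e=[18,2,0] → #  [on edge]
    (5,4)@(11, 9): e=[6,-6,20] → ·
    (3,5)@(7, 11): e=[22,-2,0] → ·  [on edge]
    (4,5)@(9, 11): e=[10,-10,20] → ·
    (2,6)@(5, 13): e=[26,-6,0] → ·  [on edge]
    (1,7)@(3, 15): e=[30,-10,0] → ·  [on edge]
    (0,8)@(1, 17): e=[34,-14,0] → ·  [on edge]
  covered (5 px):
    · · · · · · · · #
    · · · · · · · # ·
    · · · · · · # · ·
    · · · · · # · · ·
    · · · · # · · · ·
    · · · · · · · · ·
    · · · · · · · · ·
    · · · · · · · · ·
    · · · · · · · · ·
T3:
  2·area = 24
  edge (4, 12)→(8, 0): d=(4,-12) top-left  bias=+0
  edge (8, 0)→(6, 12): d=(-2,12) right/bottom  bias=-1
  edge (6, 12)→(4, 12): d=(-2,0) right/bottom  bias=-1
    (3,1)@(7, 3): e=[0,6,18] → #  [on edge]
    (4,1)@(9, 3): e=[24,-18,18] → ·
    (3,2)@(7, 5): e=[8,2,14] → #
    (4,2)@(9, 5): e=[32,-22,14] → ·
    (3,3)@(7, 7): e=[16,-2,10] → ·
    (2,4)@(5, 9): e=[0,18,6] → #  [on edge]
    (3,4)@(7, 9): e=[24,-6,6] → ·
    (2,5)@(5, 11): e=[8,14,2] → #
    (3,5)@(7, 11): e=[32,-10,2] → ·
    (2,6)@(5, 13): e=[16,10,-2] → ·
    (1,7)@(3, 15): e=[0,30,-6] → ·  [on edge]
  covered (4 px):
    · · · · · · · · ·
    · · · # · · · · ·
    · · · # · · · · ·
    · · · · · · · · ·
    · · # · · · · · ·
    · · # · · · · · ·
    · · · · · · · · ·
    · · · · · · · · ·
    · · · · · · · · ·
T4:
  2·area = 48
  edge (12, 6)→(6, 9): d=(-6,3) right/bottom  bias=-1
  edge (6, 9)→(4, 2): d=(-2,-7) top-left  bias=+0
  edge (4, 2)→(12, 6): d=(8,4) right/bottom  bias=-1
    (2,1)@(5, 3): e=[39,5,4] → #
    (3,1)@(7, 3): e=[33,19,-4] → ·
    (2,2)@(5, 5): e=[27,1,20] → #
    (3,2)@(7, 5): e=[21,15,12] → #
    (4,2)@(9, 5): e=[15,29,4] → #
    (5,2)@(11, 5): e=[9,43,-4] → ·
    (2,3)@(5, 7): e=[15,-3,36] → ·
    (3,3)@(7, 7): e=[9,11,28] → #
    (5,3)@(11, 7): e=[-3,39,12] → ·
    (3,4)@(7, 9): e=[-3,7,44] → ·
    (4,4)@(9, 9): e=[-9,21,36] → ·
  covered (6 px):
    · · · · · · · · ·
    · · # · · · · · ·
    · · # # # · · · ·
    · · · # # · · · ·
    · · · · · · · · ·
    · · · · · · · · ·
    · · · · · · · · ·
    · · · · · · · · ·
    · · · · · · · · ·

Result: [[8,0],[7,1],[6,2],[5,3],[4,4]]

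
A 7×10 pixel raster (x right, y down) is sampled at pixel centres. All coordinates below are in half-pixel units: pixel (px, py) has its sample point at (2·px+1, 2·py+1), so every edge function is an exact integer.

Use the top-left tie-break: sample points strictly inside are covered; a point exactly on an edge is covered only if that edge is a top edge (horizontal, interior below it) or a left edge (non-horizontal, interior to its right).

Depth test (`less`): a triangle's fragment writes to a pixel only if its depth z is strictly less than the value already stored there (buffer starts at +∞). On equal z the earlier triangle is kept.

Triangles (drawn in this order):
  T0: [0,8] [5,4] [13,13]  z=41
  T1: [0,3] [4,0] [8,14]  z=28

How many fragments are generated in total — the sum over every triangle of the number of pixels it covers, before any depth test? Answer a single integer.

T0:
  2·area = 77
  edge (0, 8)→(5, 4): d=(5,-4) top-left  bias=+0
  edge (5, 4)→(13, 13): d=(8,9) right/bottom  bias=-1
  edge (13, 13)→(0, 8): d=(-13,-5) top-left  bias=+0
    (2,2)@(5, 5): e=[5,8,64] → █
    (3,2)@(7, 5): e=[13,-10,74] → ·
    (1,3)@(3, 7): e=[7,42,28] → █
    (3,3)@(7, 7): e=[23,6,48] → █
    (4,3)@(9, 7): e=[31,-12,58] → ·
    (1,4)@(3, 9): e=[17,58,2] → █
    (4,4)@(9, 9): e=[41,4,32] → █
    (5,4)@(11, 9): e=[49,-14,42] → ·
    (1,5)@(3, 11): e=[27,74,-24] → ·
    (2,5)@(5, 11): e=[35,56,-14] → ·
    (3,5)@(7, 11): e=[43,38,-4] → ·
    (4,5)@(9, 11): e=[51,20,6] → █
    (6,6)@(13, 13): e=[77,0,0] → ·  [on edge]
  covered (10 px):
    · · · · · · ·
    · · · · · · ·
    · · █ · · · ·
    · █ █ █ · · ·
    · █ █ █ █ · ·
    · · · · █ █ ·
    · · · · · · ·
    · · · · · · ·
    · · · · · · ·
    · · · · · · ·
T1:
  2·area = 68
  edge (0, 3)→(4, 0): d=(4,-3) top-left  bias=+0
  edge (4, 0)→(8, 14): d=(4,14) right/bottom  bias=-1
  edge (8, 14)→(0, 3): d=(-8,-11) top-left  bias=+0
    (1,0)@(3, 1): e=[1,18,49] → █
    (2,0)@(5, 1): e=[7,-10,71] → ·
    (0,1)@(1, 3): e=[3,54,11] → █
    (2,1)@(5, 3): e=[15,-2,55] → ·
    (0,2)@(1, 5): e=[11,62,-5] → ·
    (1,2)@(3, 5): e=[17,34,17] → █
    (2,2)@(5, 5): e=[23,6,39] → █
    (3,2)@(7, 5): e=[29,-22,61] → ·
    (1,3)@(3, 7): e=[25,42,1] → █
    (3,3)@(7, 7): e=[37,-14,45] → ·
    (1,4)@(3, 9): e=[33,50,-15] → ·
    (2,4)@(5, 9): e=[39,22,7] → █
  covered (9 px):
    · █ · · · · ·
    █ █ · · · · ·
    · █ █ · · · ·
    · █ █ · · · ·
    · · █ · · · ·
    · · · █ · · ·
    · · · · · · ·
    · · · · · · ·
    · · · · · · ·
    · · · · · · ·

Result: 19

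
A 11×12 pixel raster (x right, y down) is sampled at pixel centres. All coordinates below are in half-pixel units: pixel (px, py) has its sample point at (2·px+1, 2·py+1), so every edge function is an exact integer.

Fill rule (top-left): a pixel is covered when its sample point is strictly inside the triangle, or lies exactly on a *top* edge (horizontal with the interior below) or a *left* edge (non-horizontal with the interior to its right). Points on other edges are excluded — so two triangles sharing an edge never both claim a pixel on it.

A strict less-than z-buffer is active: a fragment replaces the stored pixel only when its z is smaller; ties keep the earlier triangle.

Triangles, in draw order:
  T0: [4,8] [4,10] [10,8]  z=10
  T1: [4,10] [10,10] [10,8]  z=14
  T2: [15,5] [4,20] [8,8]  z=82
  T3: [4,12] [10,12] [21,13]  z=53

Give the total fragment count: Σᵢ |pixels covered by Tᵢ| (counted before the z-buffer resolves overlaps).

T0:
  2·area = 12  (B↔C swapped to make it positive)
  edge (4, 8)→(10, 8): d=(6,0) top-left  bias=+0
  edge (10, 8)→(4, 10): d=(-6,2) right/bottom  bias=-1
  edge (4, 10)→(4, 8): d=(0,-2) top-left  bias=+0
    (9,2)@(19, 5): e=[-18,0,30] → ·  [on edge]
    (6,3)@(13, 7): e=[-6,0,18] → ·  [on edge]
    (2,4)@(5, 9): e=[6,4,2] → #
    (3,4)@(7, 9): e=[6,0,6] → ·  [on edge]
    (0,5)@(1, 11): e=[18,0,-6] → ·  [on edge]
    (2,5)@(5, 11): e=[18,-8,2] → ·
  covered (1 px):
    · · · · · · · · · · ·
    · · · · · · · · · · ·
    · · · · · · · · · · ·
    · · · · · · · · · · ·
    · · # · · · · · · · ·
    · · · · · · · · · · ·
    · · · · · · · · · · ·
    · · · · · · · · · · ·
    · · · · · · · · · · ·
    · · · · · · · · · · ·
    · · · · · · · · · · ·
    · · · · · · · · · · ·
T1:
  2·area = 12  (B↔C swapped to make it positive)
  edge (4, 10)→(10, 8): d=(6,-2) top-left  bias=+0
  edge (10, 8)→(10, 10): d=(0,2) right/bottom  bias=-1
  edge (10, 10)→(4, 10): d=(-6,0) right/bottom  bias=-1
    (9,2)@(19, 5): e=[0,-18,30] → ·  [on edge]
    (6,3)@(13, 7): e=[0,-6,18] → ·  [on edge]
    (3,4)@(7, 9): e=[0,6,6] → #  [on edge]
    (4,4)@(9, 9): e=[4,2,6] → #
    (5,4)@(11, 9): e=[8,-2,6] → ·
    (0,5)@(1, 11): e=[0,18,-6] → ·  [on edge]
    (3,5)@(7, 11): e=[12,6,-6] → ·
    (4,5)@(9, 11): e=[16,2,-6] → ·
  covered (2 px):
    · · · · · · · · · · ·
    · · · · · · · · · · ·
    · · · · · · · · · · ·
    · · · · · · · · · · ·
    · · · # # · · · · · ·
    · · · · · · · · · · ·
    · · · · · · · · · · ·
    · · · · · · · · · · ·
    · · · · · · · · · · ·
    · · · · · · · · · · ·
    · · · · · · · · · · ·
    · · · · · · · · · · ·
T2:
  2·area = 72
  edge (15, 5)→(4, 20): d=(-11,15) right/bottom  bias=-1
  edge (4, 20)→(8, 8): d=(4,-12) top-left  bias=+0
  edge (8, 8)→(15, 5): d=(7,-3) top-left  bias=+0
    (4,2)@(9, 5): e=[90,0,-18] → ·  [on edge]
    (7,2)@(15, 5): e=[0,72,0] → ·  [on edge]
    (5,3)@(11, 7): e=[38,32,2] → #
    (6,3)@(13, 7): e=[8,56,8] → #
    (7,3)@(15, 7): e=[-22,80,14] → ·
    (4,4)@(9, 9): e=[46,16,10] → #
    (6,4)@(13, 9): e=[-14,64,22] → ·
    (0,5)@(1, 11): e=[144,-72,0] → ·  [on edge]
    (3,5)@(7, 11): e=[54,0,18] → #  [on edge]
    (5,5)@(11, 11): e=[-6,48,30] → ·
    (3,6)@(7, 13): e=[32,8,32] → #
    (5,6)@(11, 13): e=[-28,56,44] → ·
    (2,8)@(5, 17): e=[18,0,54] → #  [on edge]
    (1,11)@(3, 23): e=[-18,0,90] → ·  [on edge]
  covered (10 px):
    · · · · · · · · · · ·
    · · · · · · · · · · ·
    · · · · · · · · · · ·
    · · · · · # # · · · ·
    · · · · # # · · · · ·
    · · · # # · · · · · ·
    · · · # # · · · · · ·
    · · · # · · · · · · ·
    · · # · · · · · · · ·
    · · · · · · · · · · ·
    · · · · · · · · · · ·
    · · · · · · · · · · ·
T3:
  2·area = 6
  edge (4, 12)→(10, 12): d=(6,0) top-left  bias=+0
  edge (10, 12)→(21, 13): d=(11,1) right/bottom  bias=-1
  edge (21, 13)→(4, 12): d=(-17,-1) top-left  bias=+0
    (10,6)@(21, 13): e=[6,0,0] → ·  [on edge]
  covered (0 px):
    · · · · · · · · · · ·
    · · · · · · · · · · ·
    · · · · · · · · · · ·
    · · · · · · · · · · ·
    · · · · · · · · · · ·
    · · · · · · · · · · ·
    · · · · · · · · · · ·
    · · · · · · · · · · ·
    · · · · · · · · · · ·
    · · · · · · · · · · ·
    · · · · · · · · · · ·
    · · · · · · · · · · ·

Final: 13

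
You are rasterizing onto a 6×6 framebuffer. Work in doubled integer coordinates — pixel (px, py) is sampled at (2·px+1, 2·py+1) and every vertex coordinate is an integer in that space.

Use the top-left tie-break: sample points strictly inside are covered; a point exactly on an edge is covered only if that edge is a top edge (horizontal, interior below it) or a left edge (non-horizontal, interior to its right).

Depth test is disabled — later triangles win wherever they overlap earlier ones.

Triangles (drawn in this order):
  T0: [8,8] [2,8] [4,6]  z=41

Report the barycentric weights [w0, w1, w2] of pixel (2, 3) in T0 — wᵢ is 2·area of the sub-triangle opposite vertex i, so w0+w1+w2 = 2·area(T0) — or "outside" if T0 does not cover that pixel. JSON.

T0:
  2·area = 12
  edge (8, 8)→(2, 8): d=(-6,0) right/bottom  bias=-1
  edge (2, 8)→(4, 6): d=(2,-2) top-left  bias=+0
  edge (4, 6)→(8, 8): d=(4,2) right/bottom  bias=-1
    (4,0)@(9, 1): e=[42,0,-30] → .  [on edge]
    (3,1)@(7, 3): e=[30,0,-18] → .  [on edge]
    (2,2)@(5, 5): e=[18,0,-6] → .  [on edge]
    (1,3)@(3, 7): e=[6,0,6] → X  [on edge]
    (2,3)@(5, 7): e=[6,4,2] → X
    (3,3)@(7, 7): e=[6,8,-2] → .
    (0,4)@(1, 9): e=[-6,0,18] → .  [on edge]
    (1,4)@(3, 9): e=[-6,4,14] → .
    (2,4)@(5, 9): e=[-6,8,10] → .
  covered (2 px):
    . . . . . .
    . . . . . .
    . . . . . .
    . X X . . .
    . . . . . .
    . . . . . .

Final: [4,2,6]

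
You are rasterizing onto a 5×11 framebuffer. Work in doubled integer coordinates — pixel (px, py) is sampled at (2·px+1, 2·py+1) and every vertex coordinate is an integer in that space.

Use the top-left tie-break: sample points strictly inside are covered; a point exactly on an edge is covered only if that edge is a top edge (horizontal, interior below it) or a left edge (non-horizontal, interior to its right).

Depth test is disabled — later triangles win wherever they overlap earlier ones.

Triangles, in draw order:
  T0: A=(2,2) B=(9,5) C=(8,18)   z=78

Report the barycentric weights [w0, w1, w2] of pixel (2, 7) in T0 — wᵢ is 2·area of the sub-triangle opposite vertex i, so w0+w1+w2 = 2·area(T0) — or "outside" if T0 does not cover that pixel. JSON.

T0:
  2·area = 94
  edge (2, 2)→(9, 5): d=(7,3) right/bottom  bias=-1
  edge (9, 5)→(8, 18): d=(-1,13) right/bottom  bias=-1
  edge (8, 18)→(2, 2): d=(-6,-16) top-left  bias=+0
    (1,1)@(3, 3): e=[4,80,10] → X
    (2,1)@(5, 3): e=[-2,54,42] → .
    (1,2)@(3, 5): e=[18,78,-2] → .
    (2,2)@(5, 5): e=[12,52,30] → X
    (3,2)@(7, 5): e=[6,26,62] → X
    (4,2)@(9, 5): e=[0,0,94] → .  [on edge]
    (2,3)@(5, 7): e=[26,50,18] → X
    (4,3)@(9, 7): e=[14,-2,82] → .
    (2,4)@(5, 9): e=[40,48,6] → X
    (4,4)@(9, 9): e=[28,-4,70] → .
    (2,5)@(5, 11): e=[54,46,-6] → .
    (3,5)@(7, 11): e=[48,20,26] → X
  covered (10 px):
    . . . . .
    . X . . .
    . . X X .
    . . X X .
    . . X X .
    . . . X .
    . . . X .
    . . . X .
    . . . . .
    . . . . .
    . . . . .

Final: "outside"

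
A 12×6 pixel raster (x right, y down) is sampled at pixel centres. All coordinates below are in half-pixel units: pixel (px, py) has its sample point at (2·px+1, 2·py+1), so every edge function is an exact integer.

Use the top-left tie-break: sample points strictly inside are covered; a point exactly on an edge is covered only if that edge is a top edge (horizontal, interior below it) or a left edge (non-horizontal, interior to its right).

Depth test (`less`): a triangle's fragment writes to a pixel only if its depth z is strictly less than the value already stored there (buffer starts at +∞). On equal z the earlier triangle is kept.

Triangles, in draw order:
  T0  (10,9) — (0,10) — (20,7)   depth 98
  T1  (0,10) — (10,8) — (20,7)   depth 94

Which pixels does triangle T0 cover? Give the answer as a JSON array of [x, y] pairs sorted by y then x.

T0:
  2·area = 10
  edge (10, 9)→(0, 10): d=(-10,1) right/bottom  bias=-1
  edge (0, 10)→(20, 7): d=(20,-3) top-left  bias=+0
  edge (20, 7)→(10, 9): d=(-10,2) right/bottom  bias=-1
    (3,4)@(7, 9): e=[3,1,6] → #
    (4,4)@(9, 9): e=[1,7,2] → #
    (5,4)@(11, 9): e=[-1,13,-2] → ·
    (3,5)@(7, 11): e=[-17,41,-14] → ·
    (4,5)@(9, 11): e=[-19,47,-18] → ·
  covered (2 px):
    · · · · · · · · · · · ·
    · · · · · · · · · · · ·
    · · · · · · · · · · · ·
    · · · · · · · · · · · ·
    · · · # # · · · · · · ·
    · · · · · · · · · · · ·
T1:
  2·area = 10
  edge (0, 10)→(10, 8): d=(10,-2) top-left  bias=+0
  edge (10, 8)→(20, 7): d=(10,-1) top-left  bias=+0
  edge (20, 7)→(0, 10): d=(-20,3) right/bottom  bias=-1
    (7,3)@(15, 7): e=[0,-5,15] → ·  [on edge]
    (2,4)@(5, 9): e=[0,5,5] → #  [on edge]
    (3,4)@(7, 9): e=[4,7,-1] → ·
    (2,5)@(5, 11): e=[20,25,-35] → ·
  covered (1 px):
    · · · · · · · · · · · ·
    · · · · · · · · · · · ·
    · · · · · · · · · · · ·
    · · · · · · · · · · · ·
    · · # · · · · · · · · ·
    · · · · · · · · · · · ·

Result: [[3,4],[4,4]]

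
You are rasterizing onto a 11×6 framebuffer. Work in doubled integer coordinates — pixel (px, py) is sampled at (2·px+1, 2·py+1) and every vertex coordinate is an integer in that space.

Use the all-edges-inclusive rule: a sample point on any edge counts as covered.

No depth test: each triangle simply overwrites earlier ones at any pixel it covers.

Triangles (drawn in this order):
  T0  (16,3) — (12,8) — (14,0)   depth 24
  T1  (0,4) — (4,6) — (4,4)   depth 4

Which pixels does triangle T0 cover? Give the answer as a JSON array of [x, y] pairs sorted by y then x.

T0:
  2·area = 22
  edge (16, 3)→(12, 8): d=(-4,5) inclusive
  edge (12, 8)→(14, 0): d=(2,-8) inclusive
  edge (14, 0)→(16, 3): d=(2,3) inclusive
    (7,1)@(15, 3): e=[5,14,3] → █
    (8,1)@(17, 3): e=[-5,30,-3] → ·
    (6,2)@(13, 5): e=[7,2,13] → █
    (7,2)@(15, 5): e=[-3,18,7] → ·
    (6,3)@(13, 7): e=[-1,6,17] → ·
  covered (2 px):
    · · · · · · · · · · ·
    · · · · · · · █ · · ·
    · · · · · · █ · · · ·
    · · · · · · · · · · ·
    · · · · · · · · · · ·
    · · · · · · · · · · ·
T1:
  2·area = 8  (B↔C swapped to make it positive)
  edge (0, 4)→(4, 4): d=(4,0) inclusive
  edge (4, 4)→(4, 6): d=(0,2) inclusive
  edge (4, 6)→(0, 4): d=(-4,-2) inclusive
    (1,2)@(3, 5): e=[4,2,2] → █
    (2,2)@(5, 5): e=[4,-2,6] → ·
    (1,3)@(3, 7): e=[12,2,-6] → ·
  covered (1 px):
    · · · · · · · · · · ·
    · · · · · · · · · · ·
    · █ · · · · · · · · ·
    · · · · · · · · · · ·
    · · · · · · · · · · ·
    · · · · · · · · · · ·

Answer: [[7,1],[6,2]]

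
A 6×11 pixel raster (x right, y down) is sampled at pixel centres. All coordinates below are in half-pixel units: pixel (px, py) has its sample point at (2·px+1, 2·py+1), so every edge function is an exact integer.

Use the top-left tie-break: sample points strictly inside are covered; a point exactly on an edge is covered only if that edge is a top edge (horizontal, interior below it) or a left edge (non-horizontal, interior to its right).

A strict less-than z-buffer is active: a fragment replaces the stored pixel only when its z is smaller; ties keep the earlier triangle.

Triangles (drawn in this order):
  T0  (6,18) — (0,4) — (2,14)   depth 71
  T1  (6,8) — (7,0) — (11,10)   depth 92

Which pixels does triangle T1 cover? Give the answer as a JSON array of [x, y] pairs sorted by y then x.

T0:
  2·area = 32  (B↔C swapped to make it positive)
  edge (6, 18)→(2, 14): d=(-4,-4) top-left  bias=+0
  edge (2, 14)→(0, 4): d=(-2,-10) top-left  bias=+0
  edge (0, 4)→(6, 18): d=(6,14) right/bottom  bias=-1
    (0,3)@(1, 7): e=[24,4,4] → #
    (1,3)@(3, 7): e=[32,24,-24] → ·
    (0,4)@(1, 9): e=[16,0,16] → #  [on edge]
    (1,4)@(3, 9): e=[24,20,-12] → ·
    (0,5)@(1, 11): e=[8,-4,28] → ·
    (1,5)@(3, 11): e=[16,16,0] → ·  [on edge]
    (0,6)@(1, 13): e=[0,-8,40] → ·  [on edge]
    (1,6)@(3, 13): e=[8,12,12] → #
    (2,6)@(5, 13): e=[16,32,-16] → ·
    (1,7)@(3, 15): e=[0,8,24] → #  [on edge]
    (2,7)@(5, 15): e=[8,28,-4] → ·
    (1,8)@(3, 17): e=[-8,4,36] → ·
    (2,8)@(5, 17): e=[0,24,8] → #  [on edge]
    (1,9)@(3, 19): e=[-16,0,48] → ·  [on edge]
    (3,9)@(7, 19): e=[0,40,-8] → ·  [on edge]
    (4,10)@(9, 21): e=[0,56,-24] → ·  [on edge]
  covered (5 px):
    · · · · · ·
    · · · · · ·
    · · · · · ·
    # · · · · ·
    # · · · · ·
    · · · · · ·
    · # · · · ·
    · # · · · ·
    · · # · · ·
    · · · · · ·
    · · · · · ·
T1:
  2·area = 42
  edge (6, 8)→(7, 0): d=(1,-8) top-left  bias=+0
  edge (7, 0)→(11, 10): d=(4,10) right/bottom  bias=-1
  edge (11, 10)→(6, 8): d=(-5,-2) top-left  bias=+0
    (3,0)@(7, 1): e=[1,4,37] → #
    (4,0)@(9, 1): e=[17,-16,41] → ·
    (3,1)@(7, 3): e=[3,12,27] → #
    (4,1)@(9, 3): e=[19,-8,31] → ·
    (3,2)@(7, 5): e=[5,20,17] → #
    (4,2)@(9, 5): e=[21,0,21] → ·  [on edge]
    (3,3)@(7, 7): e=[7,28,7] → #
    (4,3)@(9, 7): e=[23,8,11] → #
    (5,3)@(11, 7): e=[39,-12,15] → ·
    (3,4)@(7, 9): e=[9,36,-3] → ·
    (4,4)@(9, 9): e=[25,16,1] → #
    (5,4)@(11, 9): e=[41,-4,5] → ·
  covered (6 px):
    · · · # · ·
    · · · # · ·
    · · · # · ·
    · · · # # ·
    · · · · # ·
    · · · · · ·
    · · · · · ·
    · · · · · ·
    · · · · · ·
    · · · · · ·
    · · · · · ·

Final: [[3,0],[3,1],[3,2],[3,3],[4,3],[4,4]]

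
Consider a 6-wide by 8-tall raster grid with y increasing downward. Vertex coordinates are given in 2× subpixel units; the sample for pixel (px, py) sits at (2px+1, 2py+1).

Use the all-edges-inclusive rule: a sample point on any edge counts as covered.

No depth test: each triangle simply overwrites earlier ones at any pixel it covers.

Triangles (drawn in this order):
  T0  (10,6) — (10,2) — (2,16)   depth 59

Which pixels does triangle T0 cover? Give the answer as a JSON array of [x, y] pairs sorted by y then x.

T0:
  2·area = 32  (B↔C swapped to make it positive)
  edge (10, 6)→(2, 16): d=(-8,10) inclusive
  edge (2, 16)→(10, 2): d=(8,-14) inclusive
  edge (10, 2)→(10, 6): d=(0,4) inclusive
    (4,2)@(9, 5): e=[18,10,4] → #
    (5,2)@(11, 5): e=[-2,38,-4] → ·
    (4,3)@(9, 7): e=[2,26,4] → #
    (5,3)@(11, 7): e=[-18,54,-4] → ·
    (3,4)@(7, 9): e=[6,14,12] → #
    (4,4)@(9, 9): e=[-14,42,4] → ·
    (2,5)@(5, 11): e=[10,2,20] → #
    (3,5)@(7, 11): e=[-10,30,12] → ·
    (2,6)@(5, 13): e=[-6,18,20] → ·
  covered (4 px):
    · · · · · ·
    · · · · · ·
    · · · · # ·
    · · · · # ·
    · · · # · ·
    · · # · · ·
    · · · · · ·
    · · · · · ·

Final: [[4,2],[4,3],[3,4],[2,5]]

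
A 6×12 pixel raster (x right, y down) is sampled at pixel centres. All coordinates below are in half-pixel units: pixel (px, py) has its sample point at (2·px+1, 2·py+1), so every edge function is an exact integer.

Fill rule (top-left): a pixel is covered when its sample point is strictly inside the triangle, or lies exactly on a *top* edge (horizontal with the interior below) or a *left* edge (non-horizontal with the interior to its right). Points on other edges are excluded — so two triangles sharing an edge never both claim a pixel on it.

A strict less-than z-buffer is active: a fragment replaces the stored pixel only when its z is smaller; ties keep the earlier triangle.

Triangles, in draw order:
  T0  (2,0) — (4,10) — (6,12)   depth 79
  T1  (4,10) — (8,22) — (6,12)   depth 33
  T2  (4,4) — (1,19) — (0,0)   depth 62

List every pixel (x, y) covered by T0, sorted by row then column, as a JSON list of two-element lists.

T0:
  2·area = 16  (B↔C swapped to make it positive)
  edge (2, 0)→(6, 12): d=(4,12) right/bottom  bias=-1
  edge (6, 12)→(4, 10): d=(-2,-2) top-left  bias=+0
  edge (4, 10)→(2, 0): d=(-2,-10) top-left  bias=+0
    (1,1)@(3, 3): e=[0,12,4] → ·  [on edge]
    (1,2)@(3, 5): e=[8,8,0] → #  [on edge]
    (2,2)@(5, 5): e=[-16,12,20] → ·
    (0,3)@(1, 7): e=[40,0,-24] → ·  [on edge]
    (1,3)@(3, 7): e=[16,4,-4] → ·
    (1,4)@(3, 9): e=[24,0,-8] → ·  [on edge]
    (2,4)@(5, 9): e=[0,4,12] → ·  [on edge]
    (2,5)@(5, 11): e=[8,0,8] → #  [on edge]
    (3,5)@(7, 11): e=[-16,4,28] → ·
    (2,6)@(5, 13): e=[16,-4,4] → ·
    (3,6)@(7, 13): e=[-8,0,24] → ·  [on edge]
    (2,7)@(5, 15): e=[24,-8,0] → ·  [on edge]
    (3,7)@(7, 15): e=[0,-4,20] → ·  [on edge]
    (4,7)@(9, 15): e=[-24,0,40] → ·  [on edge]
    (5,8)@(11, 17): e=[-40,0,56] → ·  [on edge]
    (4,10)@(9, 21): e=[0,-12,28] → ·  [on edge]
  covered (2 px):
    · · · · · ·
    · · · · · ·
    · # · · · ·
    · · · · · ·
    · · · · · ·
    · · # · · ·
    · · · · · ·
    · · · · · ·
    · · · · · ·
    · · · · · ·
    · · · · · ·
    · · · · · ·
T1:
  2·area = 16  (B↔C swapped to make it positive)
  edge (4, 10)→(6, 12): d=(2,2) right/bottom  bias=-1
  edge (6, 12)→(8, 22): d=(2,10) right/bottom  bias=-1
  edge (8, 22)→(4, 10): d=(-4,-12) top-left  bias=+0
    (0,0)@(1, 1): e=[-12,28,0] → ·  [on edge]
    (0,3)@(1, 7): e=[0,40,-24] → ·  [on edge]
    (1,3)@(3, 7): e=[-4,20,0] → ·  [on edge]
    (2,3)@(5, 7): e=[-8,0,24] → ·  [on edge]
    (1,4)@(3, 9): e=[0,24,-8] → ·  [on edge]
    (2,5)@(5, 11): e=[0,8,8] → ·  [on edge]
    (2,6)@(5, 13): e=[4,12,0] → #  [on edge]
    (3,6)@(7, 13): e=[0,-8,24] → ·  [on edge]
    (2,7)@(5, 15): e=[8,16,-8] → ·
    (4,7)@(9, 15): e=[0,-24,40] → ·  [on edge]
    (3,8)@(7, 17): e=[8,0,8] → ·  [on edge]
    (5,8)@(11, 17): e=[0,-40,56] → ·  [on edge]
    (3,9)@(7, 19): e=[12,4,0] → #  [on edge]
  covered (2 px):
    · · · · · ·
    · · · · · ·
    · · · · · ·
    · · · · · ·
    · · · · · ·
    · · · · · ·
    · · # · · ·
    · · · · · ·
    · · · · · ·
    · · · # · ·
    · · · · · ·
    · · · · · ·
T2:
  2·area = 72
  edge (4, 4)→(1, 19): d=(-3,15) right/bottom  bias=-1
  edge (1, 19)→(0, 0): d=(-1,-19) top-left  bias=+0
  edge (0, 0)→(4, 4): d=(4,4) right/bottom  bias=-1
    (0,0)@(1, 1): e=[54,18,0] → ·  [on edge]
    (0,1)@(1, 3): e=[48,16,8] → #
    (1,1)@(3, 3): e=[18,54,0] → ·  [on edge]
    (0,2)@(1, 5): e=[42,14,16] → #
    (1,2)@(3, 5): e=[12,52,8] → #
    (2,2)@(5, 5): e=[-18,90,0] → ·  [on edge]
    (0,3)@(1, 7): e=[36,12,24] → #
    (2,3)@(5, 7): e=[-24,88,8] → ·
    (3,3)@(7, 7): e=[-54,126,0] → ·  [on edge]
    (0,4)@(1, 9): e=[30,10,32] → #
    (1,4)@(3, 9): e=[0,48,24] → ·  [on edge]
    (4,4)@(9, 9): e=[-90,162,0] → ·  [on edge]
    (5,5)@(11, 11): e=[-126,198,0] → ·  [on edge]
    (0,9)@(1, 19): e=[0,0,72] → ·  [on edge]
  covered (10 px):
    · · · · · ·
    # · · · · ·
    # # · · · ·
    # # · · · ·
    # · · · · ·
    # · · · · ·
    # · · · · ·
    # · · · · ·
    # · · · · ·
    · · · · · ·
    · · · · · ·
    · · · · · ·

Answer: [[1,2],[2,5]]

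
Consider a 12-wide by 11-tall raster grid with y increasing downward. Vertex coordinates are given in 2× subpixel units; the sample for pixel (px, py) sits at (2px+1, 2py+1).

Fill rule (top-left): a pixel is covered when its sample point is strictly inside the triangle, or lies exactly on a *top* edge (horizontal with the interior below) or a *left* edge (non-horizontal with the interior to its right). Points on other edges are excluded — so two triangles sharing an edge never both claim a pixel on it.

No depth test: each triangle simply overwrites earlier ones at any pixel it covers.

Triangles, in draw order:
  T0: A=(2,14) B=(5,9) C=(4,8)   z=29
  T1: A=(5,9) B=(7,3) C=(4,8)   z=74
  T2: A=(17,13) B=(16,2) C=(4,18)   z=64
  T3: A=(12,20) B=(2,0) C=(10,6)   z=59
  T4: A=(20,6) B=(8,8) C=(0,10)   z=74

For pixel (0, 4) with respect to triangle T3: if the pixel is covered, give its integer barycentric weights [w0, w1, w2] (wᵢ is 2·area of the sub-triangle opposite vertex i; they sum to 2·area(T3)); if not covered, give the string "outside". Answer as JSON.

T0:
  2·area = 8  (B↔C swapped to make it positive)
  edge (2, 14)→(4, 8): d=(2,-6) top-left  bias=+0
  edge (4, 8)→(5, 9): d=(1,1) right/bottom  bias=-1
  edge (5, 9)→(2, 14): d=(-3,5) right/bottom  bias=-1
    (0,2)@(1, 5): e=[-24,0,32] → ·  [on edge]
    (2,2)@(5, 5): e=[0,-4,12] → ·  [on edge]
    (1,3)@(3, 7): e=[-8,0,16] → ·  [on edge]
    (2,4)@(5, 9): e=[8,0,0] → ·  [on edge]
    (1,5)@(3, 11): e=[0,4,4] → █  [on edge]
    (2,5)@(5, 11): e=[12,2,-6] → ·
    (3,5)@(7, 11): e=[24,0,-16] → ·  [on edge]
    (1,6)@(3, 13): e=[4,6,-2] → ·
    (4,6)@(9, 13): e=[40,0,-32] → ·  [on edge]
    (5,7)@(11, 15): e=[56,0,-48] → ·  [on edge]
    (0,8)@(1, 17): e=[0,12,-4] → ·  [on edge]
    (6,8)@(13, 17): e=[72,0,-64] → ·  [on edge]
    (7,9)@(15, 19): e=[88,0,-80] → ·  [on edge]
    (8,10)@(17, 21): e=[104,0,-96] → ·  [on edge]
  covered (1 px):
    · · · · · · · · · · · ·
    · · · · · · · · · · · ·
    · · · · · · · · · · · ·
    · · · · · · · · · · · ·
    · · · · · · · · · · · ·
    · █ · · · · · · · · · ·
    · · · · · · · · · · · ·
    · · · · · · · · · · · ·
    · · · · · · · · · · · ·
    · · · · · · · · · · · ·
    · · · · · · · · · · · ·
T1:
  2·area = 8  (B↔C swapped to make it positive)
  edge (5, 9)→(4, 8): d=(-1,-1) top-left  bias=+0
  edge (4, 8)→(7, 3): d=(3,-5) top-left  bias=+0
  edge (7, 3)→(5, 9): d=(-2,6) right/bottom  bias=-1
    (3,1)@(7, 3): e=[8,0,0] → ·  [on edge]
    (0,2)@(1, 5): e=[0,-24,32] → ·  [on edge]
    (1,3)@(3, 7): e=[0,-8,16] → ·  [on edge]
    (2,3)@(5, 7): e=[2,2,4] → █
    (3,3)@(7, 7): e=[4,12,-8] → ·
    (2,4)@(5, 9): e=[0,8,0] → ·  [on edge]
    (3,5)@(7, 11): e=[0,24,-16] → ·  [on edge]
    (0,6)@(1, 13): e=[-8,0,16] → ·  [on edge]
    (4,6)@(9, 13): e=[0,40,-32] → ·  [on edge]
    (1,7)@(3, 15): e=[-8,16,0] → ·  [on edge]
    (5,7)@(11, 15): e=[0,56,-48] → ·  [on edge]
    (6,8)@(13, 17): e=[0,72,-64] → ·  [on edge]
    (7,9)@(15, 19): e=[0,88,-80] → ·  [on edge]
    (0,10)@(1, 21): e=[-16,24,0] → ·  [on edge]
    (8,10)@(17, 21): e=[0,104,-96] → ·  [on edge]
  covered (1 px):
    · · · · · · · · · · · ·
    · · · · · · · · · · · ·
    · · · · · · · · · · · ·
    · · █ · · · · · · · · ·
    · · · · · · · · · · · ·
    · · · · · · · · · · · ·
    · · · · · · · · · · · ·
    · · · · · · · · · · · ·
    · · · · · · · · · · · ·
    · · · · · · · · · · · ·
    · · · · · · · · · · · ·
T2:
  2·area = 148  (B↔C swapped to make it positive)
  edge (17, 13)→(4, 18): d=(-13,5) right/bottom  bias=-1
  edge (4, 18)→(16, 2): d=(12,-16) top-left  bias=+0
  edge (16, 2)→(17, 13): d=(1,11) right/bottom  bias=-1
    (7,2)@(15, 5): e=[114,20,14] → █
    (8,2)@(17, 5): e=[104,52,-8] → ·
    (6,3)@(13, 7): e=[98,12,38] → █
    (8,3)@(17, 7): e=[78,76,-6] → ·
    (5,4)@(11, 9): e=[82,4,62] → █
    (8,4)@(17, 9): e=[52,100,-4] → ·
    (5,5)@(11, 11): e=[56,28,64] → █
    (8,5)@(17, 11): e=[26,124,-2] → ·
    (4,6)@(9, 13): e=[40,20,88] → █
    (8,6)@(17, 13): e=[0,148,0] → ·  [on edge]
    (3,7)@(7, 15): e=[24,12,112] → █
    (6,7)@(13, 15): e=[-6,108,46] → ·
  covered (17 px):
    · · · · · · · · · · · ·
    · · · · · · · · · · · ·
    · · · · · · · █ · · · ·
    · · · · · · █ █ · · · ·
    · · · · · █ █ █ · · · ·
    · · · · · █ █ █ · · · ·
    · · · · █ █ █ █ · · · ·
    · · · █ █ █ · · · · · ·
    · · █ · · · · · · · · ·
    · · · · · · · · · · · ·
    · · · · · · · · · · · ·
T3:
  2·area = 100
  edge (12, 20)→(2, 0): d=(-10,-20) top-left  bias=+0
  edge (2, 0)→(10, 6): d=(8,6) right/bottom  bias=-1
  edge (10, 6)→(12, 20): d=(2,14) right/bottom  bias=-1
    (1,0)@(3, 1): e=[10,2,88] → █
    (2,0)@(5, 1): e=[50,-10,60] → ·
    (1,1)@(3, 3): e=[-10,18,92] → ·
    (2,1)@(5, 3): e=[30,6,64] → █
    (3,1)@(7, 3): e=[70,-6,36] → ·
    (2,2)@(5, 5): e=[10,22,68] → █
    (3,2)@(7, 5): e=[50,10,40] → █
    (4,2)@(9, 5): e=[90,-2,12] → ·
    (2,3)@(5, 7): e=[-10,38,72] → ·
    (3,3)@(7, 7): e=[30,26,44] → █
    (4,3)@(9, 7): e=[70,14,16] → █
    (5,3)@(11, 7): e=[110,2,-12] → ·
    (5,6)@(11, 13): e=[50,50,0] → ·  [on edge]
  covered (12 px):
    · █ · · · · · · · · · ·
    · · █ · · · · · · · · ·
    · · █ █ · · · · · · · ·
    · · · █ █ · · · · · · ·
    · · · █ █ · · · · · · ·
    · · · · █ · · · · · · ·
    · · · · █ · · · · · · ·
    · · · · · █ · · · · · ·
    · · · · · █ · · · · · ·
    · · · · · · · · · · · ·
    · · · · · · · · · · · ·
T4:
  2·area = 8  (B↔C swapped to make it positive)
  edge (20, 6)→(0, 10): d=(-20,4) right/bottom  bias=-1
  edge (0, 10)→(8, 8): d=(8,-2) top-left  bias=+0
  edge (8, 8)→(20, 6): d=(12,-2) top-left  bias=+0
    (7,3)@(15, 7): e=[0,6,2] → ·  [on edge]
    (2,4)@(5, 9): e=[0,2,6] → ·  [on edge]
  covered (0 px):
    · · · · · · · · · · · ·
    · · · · · · · · · · · ·
    · · · · · · · · · · · ·
    · · · · · · · · · · · ·
    · · · · · · · · · · · ·
    · · · · · · · · · · · ·
    · · · · · · · · · · · ·
    · · · · · · · · · · · ·
    · · · · · · · · · · · ·
    · · · · · · · · · · · ·
    · · · · · · · · · · · ·

Result: "outside"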